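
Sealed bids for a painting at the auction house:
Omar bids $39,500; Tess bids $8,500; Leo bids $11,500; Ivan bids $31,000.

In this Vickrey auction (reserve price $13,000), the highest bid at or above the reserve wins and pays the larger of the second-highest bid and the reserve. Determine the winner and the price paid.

Rule: the highest bid at or above the reserve wins and pays the larger of the second-highest bid and the reserve.
Bids ranked: 39,500 (Omar) > 31,000 (Ivan) > 11,500 (Leo) > 8,500 (Tess)
Omar has the top bid at or above the reserve ($39,500).
Second-highest bid $31,000 exceeds the reserve $13,000 → payment $31,000.

Omar pays $31,000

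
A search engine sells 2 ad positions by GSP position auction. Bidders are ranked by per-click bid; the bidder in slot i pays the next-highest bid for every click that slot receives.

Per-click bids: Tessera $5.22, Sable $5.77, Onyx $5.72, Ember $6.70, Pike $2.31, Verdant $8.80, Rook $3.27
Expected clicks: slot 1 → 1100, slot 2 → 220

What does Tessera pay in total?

Tessera pays $0.00

Per-click bids in order: $8.80 (Verdant) > $6.70 (Ember) > $5.77 (Sable) > …
Tessera ranks below slot 2 → no slot, pays nothing.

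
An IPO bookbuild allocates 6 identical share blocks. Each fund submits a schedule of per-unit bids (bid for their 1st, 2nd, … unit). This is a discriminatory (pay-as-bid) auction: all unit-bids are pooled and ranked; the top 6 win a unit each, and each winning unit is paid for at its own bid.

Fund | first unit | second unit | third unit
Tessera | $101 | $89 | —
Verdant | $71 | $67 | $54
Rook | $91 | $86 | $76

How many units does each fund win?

Rook 3, Tessera 2, Verdant 1

All unit-bids, highest first — top 6: 101 (Tessera-1), 91 (Rook-1), 89 (Tessera-2), 86 (Rook-2), 76 (Rook-3), 71 (Verdant-1)
Next rejected bid: $67 (not a price — pay-as-bid).
Allocation: Rook 3, Tessera 2, Verdant 1.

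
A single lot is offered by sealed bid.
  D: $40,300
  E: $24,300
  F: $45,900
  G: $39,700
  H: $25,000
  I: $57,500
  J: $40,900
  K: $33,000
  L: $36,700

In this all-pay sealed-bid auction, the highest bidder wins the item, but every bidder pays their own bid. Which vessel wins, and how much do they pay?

I pays $57,500

All-pay sealed-bid auction: the highest bidder wins the item, but every bidder pays their own bid.
Bids ranked: 57,500 (I) > 45,900 (F) > 40,900 (J) > 40,300 (D) > 39,700 (G) > 36,700 (L) > …
I wins with the top bid; all bids are sunk regardless.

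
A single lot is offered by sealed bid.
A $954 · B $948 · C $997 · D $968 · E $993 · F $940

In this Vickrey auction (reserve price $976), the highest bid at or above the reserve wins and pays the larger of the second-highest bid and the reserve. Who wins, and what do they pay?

Vickrey auction (reserve price $976): the highest bid at or above the reserve wins and pays the larger of the second-highest bid and the reserve.
Bids ranked: 997 (C) > 993 (E) > 968 (D) > 954 (A) > 948 (B) > 940 (F)
C has the top bid at or above the reserve ($997).
Second-highest bid $993 exceeds the reserve $976 → payment $993.

C pays $993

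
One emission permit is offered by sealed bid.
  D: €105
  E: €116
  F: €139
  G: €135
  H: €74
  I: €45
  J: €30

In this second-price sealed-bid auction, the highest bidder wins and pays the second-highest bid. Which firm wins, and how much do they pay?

F pays €135

Rule: the highest bidder wins and pays the second-highest bid.
Sorting bids: 139 (F) > 135 (G) > 116 (E) > 105 (D) > 74 (H) > 45 (I) > …
Second-price: F pays G's bid of €135.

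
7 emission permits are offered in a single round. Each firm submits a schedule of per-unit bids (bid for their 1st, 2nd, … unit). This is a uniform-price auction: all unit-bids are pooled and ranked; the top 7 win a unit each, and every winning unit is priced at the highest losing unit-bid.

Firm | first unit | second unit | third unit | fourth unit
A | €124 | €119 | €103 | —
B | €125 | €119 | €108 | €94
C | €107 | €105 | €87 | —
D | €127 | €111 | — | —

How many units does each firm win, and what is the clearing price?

Merging the schedules and taking the best 7: 127 (D-1), 125 (B-1), 124 (A-1), 119 (A-2), 119 (B-2), 111 (D-2), 108 (B-3)
Highest rejected unit-bid = €107.
Allocation: A 2, B 3, D 2.

A 2, B 3, D 2; clearing price €107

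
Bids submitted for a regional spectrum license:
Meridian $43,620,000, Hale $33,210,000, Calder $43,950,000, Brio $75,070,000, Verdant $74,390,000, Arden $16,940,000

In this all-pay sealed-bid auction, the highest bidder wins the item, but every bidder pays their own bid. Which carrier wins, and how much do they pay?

Bids ranked: 75,070,000 (Brio) > 74,390,000 (Verdant) > 43,950,000 (Calder) > 43,620,000 (Meridian) > 33,210,000 (Hale) > 16,940,000 (Arden)
Brio is highest and takes the item; every bidder forfeits their bid.

Brio pays $75,070,000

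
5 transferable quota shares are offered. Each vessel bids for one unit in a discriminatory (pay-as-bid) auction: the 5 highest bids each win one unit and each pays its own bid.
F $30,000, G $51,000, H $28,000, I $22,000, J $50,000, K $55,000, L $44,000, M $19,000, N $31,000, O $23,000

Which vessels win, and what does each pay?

Sorting: 55,000 (K), 51,000 (G), 50,000 (J), 44,000 (L), 31,000 (N), 30,000 (F), 28,000 (H), …
Top 5: K, G, J, L, N.
Each winner pays its own bid: K $55,000, G $51,000, J $50,000, L $44,000, N $31,000.

K $55,000, G $51,000, J $50,000, L $44,000, N $31,000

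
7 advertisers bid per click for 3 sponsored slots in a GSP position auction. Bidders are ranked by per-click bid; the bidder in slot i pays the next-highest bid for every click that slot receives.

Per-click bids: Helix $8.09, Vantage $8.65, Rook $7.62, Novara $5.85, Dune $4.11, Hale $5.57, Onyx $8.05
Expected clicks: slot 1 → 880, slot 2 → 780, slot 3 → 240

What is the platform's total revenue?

Ranked by bid: $8.65 (Vantage) > $8.09 (Helix) > $8.05 (Onyx) > $7.62 (Rook) > …
Slot 1: Vantage pays $8.09 × 880 = $7119.20
Slot 2: Helix pays $8.05 × 780 = $6279.00
Slot 3: Onyx pays $7.62 × 240 = $1828.80
Total = $15227.00

Total revenue: $15227.00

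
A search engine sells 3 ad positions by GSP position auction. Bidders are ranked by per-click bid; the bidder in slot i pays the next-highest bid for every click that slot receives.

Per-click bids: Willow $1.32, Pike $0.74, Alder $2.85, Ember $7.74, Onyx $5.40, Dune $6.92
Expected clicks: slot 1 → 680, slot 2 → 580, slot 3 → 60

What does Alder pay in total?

Alder pays $0.00

Per-click bids in order: $7.74 (Ember) > $6.92 (Dune) > $5.40 (Onyx) > $2.85 (Alder) > …
Alder ranks below slot 3 → no slot, pays nothing.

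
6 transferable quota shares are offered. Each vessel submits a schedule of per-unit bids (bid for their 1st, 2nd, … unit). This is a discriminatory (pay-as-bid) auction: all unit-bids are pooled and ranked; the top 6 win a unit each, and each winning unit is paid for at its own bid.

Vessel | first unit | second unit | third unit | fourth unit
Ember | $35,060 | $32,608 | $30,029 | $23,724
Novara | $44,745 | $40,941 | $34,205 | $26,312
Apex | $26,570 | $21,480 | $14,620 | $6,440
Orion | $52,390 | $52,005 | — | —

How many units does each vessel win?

Ember 1, Novara 3, Orion 2

Merging the schedules and taking the best 6: 52,390 (Orion-1), 52,005 (Orion-2), 44,745 (Novara-1), 40,941 (Novara-2), 35,060 (Ember-1), 34,205 (Novara-3)
Next rejected bid: $32,608 (not a price — pay-as-bid).
Allocation: Ember 1, Novara 3, Orion 2.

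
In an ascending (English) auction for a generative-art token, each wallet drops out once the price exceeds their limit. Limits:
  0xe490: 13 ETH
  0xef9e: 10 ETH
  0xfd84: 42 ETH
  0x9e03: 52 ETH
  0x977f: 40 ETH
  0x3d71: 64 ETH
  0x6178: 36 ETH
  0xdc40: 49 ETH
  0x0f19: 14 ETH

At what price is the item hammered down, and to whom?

0x3d71 wins at 52 ETH

Sorting limits: 64 (0x3d71) > 52 (0x9e03) > 49 (0xdc40) > 42 (0xfd84) > 40 (0x977f) > 36 (0x6178) > …
0x9e03 is the last rival to drop out, at 52 ETH; 0x3d71 remains and wins at that price.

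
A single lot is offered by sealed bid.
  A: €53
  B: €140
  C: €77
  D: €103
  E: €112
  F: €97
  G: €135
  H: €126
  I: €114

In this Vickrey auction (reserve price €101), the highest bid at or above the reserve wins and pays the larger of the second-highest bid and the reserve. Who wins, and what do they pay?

B pays €135

Rule: the highest bid at or above the reserve wins and pays the larger of the second-highest bid and the reserve.
Bids in order: 140 (B) > 135 (G) > 126 (H) > 114 (I) > 112 (E) > 103 (D) > …
B has the top bid at or above the reserve (€140).
max(second-highest €135, reserve €101) = €135; the reserve does not bind.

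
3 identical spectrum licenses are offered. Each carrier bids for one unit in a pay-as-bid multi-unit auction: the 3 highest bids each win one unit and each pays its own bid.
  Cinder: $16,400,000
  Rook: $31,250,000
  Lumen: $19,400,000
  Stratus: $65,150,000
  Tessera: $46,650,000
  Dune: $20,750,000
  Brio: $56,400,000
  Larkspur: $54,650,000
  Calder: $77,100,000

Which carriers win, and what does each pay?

Calder $77,100,000, Stratus $65,150,000, Brio $56,400,000

Ordering the bids: 77,100,000 (Calder), 65,150,000 (Stratus), 56,400,000 (Brio), 54,650,000 (Larkspur), 46,650,000 (Tessera), …
Winners (3 units): Calder, Stratus, Brio.
Each winner pays its own bid: Calder $77,100,000, Stratus $65,150,000, Brio $56,400,000.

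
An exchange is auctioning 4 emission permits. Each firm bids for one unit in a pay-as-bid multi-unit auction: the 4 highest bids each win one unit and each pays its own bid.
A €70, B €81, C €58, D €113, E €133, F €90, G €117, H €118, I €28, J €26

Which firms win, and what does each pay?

E €133, H €118, G €117, D €113

Bids ranked high→low: 133 (E), 118 (H), 117 (G), 113 (D), 90 (F), 81 (B), …
The 4 highest are E, H, G, D.
Each winner pays its own bid: E €133, H €118, G €117, D €113.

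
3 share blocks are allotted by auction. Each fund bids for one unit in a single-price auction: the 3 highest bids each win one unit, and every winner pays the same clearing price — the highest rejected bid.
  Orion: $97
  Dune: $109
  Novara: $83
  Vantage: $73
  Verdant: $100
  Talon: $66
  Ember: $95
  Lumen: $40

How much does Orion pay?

Orion pays $95

Bids ranked high→low: 109 (Dune), 100 (Verdant), 97 (Orion), 95 (Ember), 83 (Novara), …
The 3 highest are Dune, Verdant, Orion.
Clearing price = highest rejected bid = $95.
Orion wins → pays $95.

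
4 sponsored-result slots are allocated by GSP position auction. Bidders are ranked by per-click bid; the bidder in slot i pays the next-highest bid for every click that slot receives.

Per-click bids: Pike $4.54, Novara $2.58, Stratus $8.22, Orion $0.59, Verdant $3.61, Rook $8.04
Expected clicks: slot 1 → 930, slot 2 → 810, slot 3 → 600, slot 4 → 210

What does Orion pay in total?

Ranked by bid: $8.22 (Stratus) > $8.04 (Rook) > $4.54 (Pike) > $3.61 (Verdant) > $2.58 (Novara) > …
Orion ranks below slot 4 → no slot, pays nothing.

Orion pays $0.00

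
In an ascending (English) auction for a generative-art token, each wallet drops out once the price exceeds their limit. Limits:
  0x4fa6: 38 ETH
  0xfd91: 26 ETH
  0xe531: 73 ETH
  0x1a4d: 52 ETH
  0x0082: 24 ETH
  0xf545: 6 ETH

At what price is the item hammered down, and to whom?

Sorting limits: 73 (0xe531) > 52 (0x1a4d) > 38 (0x4fa6) > 26 (0xfd91) > 24 (0x0082) > 6 (0xf545)
0x1a4d is the last rival to drop out, at 52 ETH; 0xe531 remains and wins at that price.

0xe531 wins at 52 ETH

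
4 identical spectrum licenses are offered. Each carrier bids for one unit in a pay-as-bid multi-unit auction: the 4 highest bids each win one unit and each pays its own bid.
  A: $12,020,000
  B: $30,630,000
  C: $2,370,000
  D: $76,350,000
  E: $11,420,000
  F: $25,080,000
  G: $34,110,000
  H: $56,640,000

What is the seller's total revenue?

Bids ranked high→low: 76,350,000 (D), 56,640,000 (H), 34,110,000 (G), 30,630,000 (B), 25,080,000 (F), 12,020,000 (A), …
Winners (4 units): D, H, G, B.
Total revenue = 76,350,000 + 56,640,000 + 34,110,000 + 30,630,000 = $197,730,000.

Total revenue: $197,730,000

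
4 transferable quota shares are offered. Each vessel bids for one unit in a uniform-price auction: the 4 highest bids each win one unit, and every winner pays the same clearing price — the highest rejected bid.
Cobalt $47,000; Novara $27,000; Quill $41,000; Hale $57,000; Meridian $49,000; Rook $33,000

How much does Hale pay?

Hale pays $33,000

Bids ranked high→low: 57,000 (Hale), 49,000 (Meridian), 47,000 (Cobalt), 41,000 (Quill), 33,000 (Rook), 27,000 (Novara)
Winners (4 units): Hale, Meridian, Cobalt, Quill.
Clearing price = highest rejected bid = $33,000.
Hale wins → pays $33,000.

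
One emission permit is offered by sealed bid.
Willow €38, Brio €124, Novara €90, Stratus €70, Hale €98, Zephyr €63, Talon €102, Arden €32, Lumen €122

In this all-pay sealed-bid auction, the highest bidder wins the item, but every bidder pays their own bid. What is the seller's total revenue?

Bids in order: 124 (Brio) > 122 (Lumen) > 102 (Talon) > 98 (Hale) > 90 (Novara) > 70 (Stratus) > …
Brio wins with the top bid; all bids are sunk regardless.
Every bidder forfeits their bid regardless of winning.
Revenue = 38 + 124 + 90 + 70 + 98 + 63 + 102 + 32 + 122 = €739.

Total revenue: €739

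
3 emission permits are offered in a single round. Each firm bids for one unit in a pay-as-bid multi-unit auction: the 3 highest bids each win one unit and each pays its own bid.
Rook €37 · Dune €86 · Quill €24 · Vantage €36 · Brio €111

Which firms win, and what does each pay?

Brio €111, Dune €86, Rook €37

Ordering the bids: 111 (Brio), 86 (Dune), 37 (Rook), 36 (Vantage), 24 (Quill)
Winners (3 units): Brio, Dune, Rook.
Each winner pays its own bid: Brio €111, Dune €86, Rook €37.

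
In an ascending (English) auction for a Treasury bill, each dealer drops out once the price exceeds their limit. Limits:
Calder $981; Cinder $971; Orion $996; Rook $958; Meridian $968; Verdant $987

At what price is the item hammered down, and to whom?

Rule: the price rises until one bidder remains; the winner pays the price at which the last rival dropped out.
Sorting limits: 996 (Orion) > 987 (Verdant) > 981 (Calder) > 971 (Cinder) > 968 (Meridian) > 958 (Rook)
Verdant is the last rival to drop out, at $987; Orion remains and wins at that price.

Orion wins at $987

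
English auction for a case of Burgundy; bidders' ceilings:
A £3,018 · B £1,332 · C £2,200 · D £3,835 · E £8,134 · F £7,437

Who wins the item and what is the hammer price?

E wins at £7,437

Sorting limits: 8,134 (E) > 7,437 (F) > 3,835 (D) > 3,018 (A) > 2,200 (C) > 1,332 (B)
Once the price passes £7,437, only E is left; the hammer falls at F's limit of £7,437.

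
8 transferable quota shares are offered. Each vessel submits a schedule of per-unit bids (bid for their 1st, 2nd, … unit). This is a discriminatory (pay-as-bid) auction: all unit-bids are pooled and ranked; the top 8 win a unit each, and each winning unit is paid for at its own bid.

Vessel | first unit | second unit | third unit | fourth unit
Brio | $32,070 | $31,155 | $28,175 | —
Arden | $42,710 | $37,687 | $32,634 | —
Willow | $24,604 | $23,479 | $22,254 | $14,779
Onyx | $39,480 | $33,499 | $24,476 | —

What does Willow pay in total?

Willow pays $0

Merging the schedules and taking the best 8: 42,710 (Arden-1), 39,480 (Onyx-1), 37,687 (Arden-2), 33,499 (Onyx-2), 32,634 (Arden-3), 32,070 (Brio-1), 31,155 (Brio-2), 28,175 (Brio-3)
Next rejected bid: $24,604 (not a price — pay-as-bid).
Willow wins no units.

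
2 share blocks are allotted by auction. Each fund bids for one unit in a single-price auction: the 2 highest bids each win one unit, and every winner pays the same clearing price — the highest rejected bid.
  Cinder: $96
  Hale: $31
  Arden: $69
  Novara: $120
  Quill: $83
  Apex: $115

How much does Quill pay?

Sorting: 120 (Novara), 115 (Apex), 96 (Cinder), 83 (Quill), …
Top 2: Novara, Apex.
Highest unsuccessful bid: $96 → clearing price.
Quill does not win → pays $0.

Quill pays $0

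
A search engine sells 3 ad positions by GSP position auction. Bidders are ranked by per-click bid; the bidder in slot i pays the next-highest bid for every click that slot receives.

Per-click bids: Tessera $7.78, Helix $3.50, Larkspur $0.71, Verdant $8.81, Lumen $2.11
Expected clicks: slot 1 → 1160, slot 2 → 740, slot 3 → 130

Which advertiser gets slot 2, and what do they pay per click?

Sorting advertisers: $8.81 (Verdant) > $7.78 (Tessera) > $3.50 (Helix) > $2.11 (Lumen) > …
Slot 2 goes to the second-ranked bidder, Tessera, who pays the next bid down: $3.50/click.

Tessera; $3.50 per click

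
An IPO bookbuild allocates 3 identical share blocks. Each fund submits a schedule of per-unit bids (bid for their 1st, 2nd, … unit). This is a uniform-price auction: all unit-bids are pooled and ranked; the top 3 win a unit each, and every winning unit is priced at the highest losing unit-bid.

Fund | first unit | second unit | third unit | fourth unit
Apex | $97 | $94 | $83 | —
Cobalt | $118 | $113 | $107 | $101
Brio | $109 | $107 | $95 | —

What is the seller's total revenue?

Total revenue: $321

Pooled unit-bids ranked (top 3): 118 (Cobalt-1), 113 (Cobalt-2), 109 (Brio-1)
First bid not allocated: $107.
Allocation: Brio 1, Cobalt 2. Every unit priced at $107.
Revenue = 3 × 107 = $321.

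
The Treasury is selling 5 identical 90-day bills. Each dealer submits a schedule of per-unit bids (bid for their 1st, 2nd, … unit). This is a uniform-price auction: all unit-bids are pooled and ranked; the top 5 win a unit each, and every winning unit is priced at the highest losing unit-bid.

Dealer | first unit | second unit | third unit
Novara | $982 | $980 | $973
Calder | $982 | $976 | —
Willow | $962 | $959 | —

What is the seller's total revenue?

All unit-bids, highest first — top 5: 982 (Novara-1), 982 (Calder-1), 980 (Novara-2), 976 (Calder-2), 973 (Novara-3)
First bid not allocated: $962.
Allocation: Calder 2, Novara 3. Every unit priced at $962.
Revenue = 5 × 962 = $4,810.

Total revenue: $4,810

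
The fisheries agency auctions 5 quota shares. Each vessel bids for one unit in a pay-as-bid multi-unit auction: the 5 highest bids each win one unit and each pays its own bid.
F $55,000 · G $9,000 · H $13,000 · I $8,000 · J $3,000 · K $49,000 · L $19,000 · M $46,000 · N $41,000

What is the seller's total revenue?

Sorting: 55,000 (F), 49,000 (K), 46,000 (M), 41,000 (N), 19,000 (L), 13,000 (H), 9,000 (G), …
Winners (5 units): F, K, M, N, L.
Total revenue = 55,000 + 49,000 + 46,000 + 41,000 + 19,000 = $210,000.

Total revenue: $210,000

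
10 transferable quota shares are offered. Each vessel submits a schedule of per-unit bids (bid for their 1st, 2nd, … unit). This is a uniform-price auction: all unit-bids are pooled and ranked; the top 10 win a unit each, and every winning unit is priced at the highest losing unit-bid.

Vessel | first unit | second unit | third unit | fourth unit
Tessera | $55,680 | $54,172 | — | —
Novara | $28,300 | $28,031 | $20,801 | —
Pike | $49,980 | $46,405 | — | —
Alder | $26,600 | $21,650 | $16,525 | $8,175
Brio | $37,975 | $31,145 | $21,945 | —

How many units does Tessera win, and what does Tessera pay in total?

Pooled unit-bids ranked (top 10): 55,680 (Tessera-1), 54,172 (Tessera-2), 49,980 (Pike-1), 46,405 (Pike-2), 37,975 (Brio-1), 31,145 (Brio-2), 28,300 (Novara-1), 28,031 (Novara-2), 26,600 (Alder-1), 21,945 (Brio-3)
First bid not allocated: $21,650.
Tessera wins 2 unit(s) at $21,650 each.

Tessera: 2 units, pays $43,300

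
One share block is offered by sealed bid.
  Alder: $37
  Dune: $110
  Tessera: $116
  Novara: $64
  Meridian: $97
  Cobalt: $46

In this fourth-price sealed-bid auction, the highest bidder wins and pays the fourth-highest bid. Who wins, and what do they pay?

Rule: the highest bidder wins and pays the fourth-highest bid.
Bids in order: 116 (Tessera) > 110 (Dune) > 97 (Meridian) > 64 (Novara) > 46 (Cobalt) > 37 (Alder)
Tessera wins; payment is bid #4 in the ranking = $64.

Tessera pays $64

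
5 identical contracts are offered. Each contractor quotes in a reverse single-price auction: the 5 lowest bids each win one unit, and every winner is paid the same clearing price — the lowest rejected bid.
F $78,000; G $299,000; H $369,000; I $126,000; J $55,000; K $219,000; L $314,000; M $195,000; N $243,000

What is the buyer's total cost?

Total cost: $1,215,000

Ordering the bids: 55,000 (J), 78,000 (F), 126,000 (I), 195,000 (M), 219,000 (K), 243,000 (N), 299,000 (G), …
The 5 lowest are J, F, I, M, K.
Lowest unsuccessful bid: $243,000 → clearing price.
Total cost = 5 × $243,000 = $1,215,000.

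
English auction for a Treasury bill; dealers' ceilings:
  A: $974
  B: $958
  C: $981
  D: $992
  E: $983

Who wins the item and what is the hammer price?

Limits in order: 992 (D) > 983 (E) > 981 (C) > 974 (A) > 958 (B)
E is the last rival to drop out, at $983; D remains and wins at that price.

D wins at $983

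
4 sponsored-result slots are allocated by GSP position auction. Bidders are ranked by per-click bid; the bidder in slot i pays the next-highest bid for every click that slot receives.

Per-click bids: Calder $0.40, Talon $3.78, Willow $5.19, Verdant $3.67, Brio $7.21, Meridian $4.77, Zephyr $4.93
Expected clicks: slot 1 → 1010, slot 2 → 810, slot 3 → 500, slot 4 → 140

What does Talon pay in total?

Per-click bids in order: $7.21 (Brio) > $5.19 (Willow) > $4.93 (Zephyr) > $4.77 (Meridian) > $3.78 (Talon) > …
Talon ranks below slot 4 → no slot, pays nothing.

Talon pays $0.00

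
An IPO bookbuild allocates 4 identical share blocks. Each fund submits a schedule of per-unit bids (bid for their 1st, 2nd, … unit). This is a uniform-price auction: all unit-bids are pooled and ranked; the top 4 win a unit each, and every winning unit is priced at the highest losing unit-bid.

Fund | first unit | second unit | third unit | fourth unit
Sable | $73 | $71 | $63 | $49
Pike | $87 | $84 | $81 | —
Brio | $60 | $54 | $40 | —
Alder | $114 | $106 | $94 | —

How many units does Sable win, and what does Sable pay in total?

Pooled unit-bids ranked (top 4): 114 (Alder-1), 106 (Alder-2), 94 (Alder-3), 87 (Pike-1)
First bid not allocated: $84.
Sable wins 0 unit(s) at $84 each.

Sable: 0 units, pays $0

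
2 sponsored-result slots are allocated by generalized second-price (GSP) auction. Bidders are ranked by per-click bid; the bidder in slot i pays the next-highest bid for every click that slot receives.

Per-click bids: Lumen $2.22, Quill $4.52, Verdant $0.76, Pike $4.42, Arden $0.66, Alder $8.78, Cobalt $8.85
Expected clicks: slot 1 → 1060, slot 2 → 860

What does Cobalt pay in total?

Cobalt pays $9306.80

Sorting advertisers: $8.85 (Cobalt) > $8.78 (Alder) > $4.52 (Quill) > …
Cobalt holds slot 1 → pays next bid $8.78 × 1060 clicks = $9306.80.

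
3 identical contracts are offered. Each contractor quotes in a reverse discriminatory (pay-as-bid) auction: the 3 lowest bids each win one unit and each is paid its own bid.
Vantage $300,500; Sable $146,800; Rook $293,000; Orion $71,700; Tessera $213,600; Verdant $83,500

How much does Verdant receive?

Sorting: 71,700 (Orion), 83,500 (Verdant), 146,800 (Sable), 213,600 (Tessera), 293,000 (Rook), …
Winners (3 units): Orion, Verdant, Sable.
Verdant wins → own bid $83,500.

Verdant is paid $83,500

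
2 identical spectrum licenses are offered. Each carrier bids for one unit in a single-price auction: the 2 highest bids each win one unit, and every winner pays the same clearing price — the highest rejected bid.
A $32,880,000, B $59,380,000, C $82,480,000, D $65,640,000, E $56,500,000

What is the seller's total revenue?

Ordering the bids: 82,480,000 (C), 65,640,000 (D), 59,380,000 (B), 56,500,000 (E), …
Top 2: C, D.
Clearing price = highest rejected bid = $59,380,000.
Total revenue = 2 × $59,380,000 = $118,760,000.

Total revenue: $118,760,000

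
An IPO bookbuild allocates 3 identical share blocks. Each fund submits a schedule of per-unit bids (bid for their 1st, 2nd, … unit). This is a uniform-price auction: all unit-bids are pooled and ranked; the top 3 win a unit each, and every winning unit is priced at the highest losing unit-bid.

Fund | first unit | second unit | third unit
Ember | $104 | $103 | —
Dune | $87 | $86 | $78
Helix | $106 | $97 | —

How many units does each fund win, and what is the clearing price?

Ember 2, Helix 1; clearing price $97

Pooled unit-bids ranked (top 3): 106 (Helix-1), 104 (Ember-1), 103 (Ember-2)
First bid not allocated: $97.
Allocation: Ember 2, Helix 1.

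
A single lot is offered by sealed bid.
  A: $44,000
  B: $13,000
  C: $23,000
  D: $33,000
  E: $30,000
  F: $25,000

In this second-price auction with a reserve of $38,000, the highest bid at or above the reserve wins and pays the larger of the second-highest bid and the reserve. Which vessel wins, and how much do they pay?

Sorting bids: 44,000 (A) > 33,000 (D) > 30,000 (E) > 25,000 (F) > 23,000 (C) > 13,000 (B)
A has the top bid at or above the reserve ($44,000).
Second-highest bid $33,000 is below the reserve $38,000, so the reserve binds → payment $38,000.

A pays $38,000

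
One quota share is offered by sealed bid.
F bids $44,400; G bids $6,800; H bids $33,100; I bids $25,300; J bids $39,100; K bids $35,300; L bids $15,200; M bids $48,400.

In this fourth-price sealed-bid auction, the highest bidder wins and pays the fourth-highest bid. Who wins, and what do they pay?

M pays $35,300

Rule: the highest bidder wins and pays the fourth-highest bid.
Bids ranked: 48,400 (M) > 44,400 (F) > 39,100 (J) > 35,300 (K) > 33,100 (H) > 25,300 (I) > …
M is highest; pays the fourth-highest bid, $35,300.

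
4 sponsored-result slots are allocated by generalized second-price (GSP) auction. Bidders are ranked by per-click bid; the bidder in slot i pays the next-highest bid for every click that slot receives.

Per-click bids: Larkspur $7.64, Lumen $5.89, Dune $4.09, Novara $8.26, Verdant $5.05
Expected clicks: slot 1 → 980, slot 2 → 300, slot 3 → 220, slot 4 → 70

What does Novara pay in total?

Sorting advertisers: $8.26 (Novara) > $7.64 (Larkspur) > $5.89 (Lumen) > $5.05 (Verdant) > $4.09 (Dune)
Novara holds slot 1 → pays next bid $7.64 × 980 clicks = $7487.20.

Novara pays $7487.20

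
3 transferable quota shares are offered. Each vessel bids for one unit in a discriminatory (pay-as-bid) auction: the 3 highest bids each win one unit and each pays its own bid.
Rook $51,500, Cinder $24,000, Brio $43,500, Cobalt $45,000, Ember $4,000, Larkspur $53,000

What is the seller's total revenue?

Ordering the bids: 53,000 (Larkspur), 51,500 (Rook), 45,000 (Cobalt), 43,500 (Brio), 24,000 (Cinder), …
Top 3: Larkspur, Rook, Cobalt.
Total revenue = 53,000 + 51,500 + 45,000 = $149,500.

Total revenue: $149,500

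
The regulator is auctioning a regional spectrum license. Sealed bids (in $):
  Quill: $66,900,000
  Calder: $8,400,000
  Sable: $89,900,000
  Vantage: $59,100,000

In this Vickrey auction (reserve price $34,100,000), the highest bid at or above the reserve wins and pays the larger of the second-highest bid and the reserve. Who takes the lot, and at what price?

Sorting bids: 89,900,000 (Sable) > 66,900,000 (Quill) > 59,100,000 (Vantage) > 8,400,000 (Calder)
Highest eligible bid: Sable at $89,900,000.
Second-highest bid $66,900,000 exceeds the reserve $34,100,000 → payment $66,900,000.

Sable pays $66,900,000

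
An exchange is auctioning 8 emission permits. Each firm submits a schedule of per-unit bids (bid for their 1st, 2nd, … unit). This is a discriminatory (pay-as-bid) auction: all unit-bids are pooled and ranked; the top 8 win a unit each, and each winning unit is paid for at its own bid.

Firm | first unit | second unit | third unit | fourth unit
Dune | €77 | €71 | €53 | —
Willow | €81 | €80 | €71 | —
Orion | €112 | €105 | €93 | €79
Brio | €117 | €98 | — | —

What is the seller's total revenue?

Pooled unit-bids ranked (top 8): 117 (Brio-1), 112 (Orion-1), 105 (Orion-2), 98 (Brio-2), 93 (Orion-3), 81 (Willow-1), 80 (Willow-2), 79 (Orion-4)
Next rejected bid: €77 (not a price — pay-as-bid).
Each winning unit pays its own bid.
Revenue = 117 + 112 + 105 + 98 + 93 + 81 + 80 + 79 = €765.

Total revenue: €765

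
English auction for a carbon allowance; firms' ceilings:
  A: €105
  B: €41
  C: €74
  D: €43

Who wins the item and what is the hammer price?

A wins at €74

Limits ranked: 105 (A) > 74 (C) > 43 (D) > 41 (B)
C is the last rival to drop out, at €74; A remains and wins at that price.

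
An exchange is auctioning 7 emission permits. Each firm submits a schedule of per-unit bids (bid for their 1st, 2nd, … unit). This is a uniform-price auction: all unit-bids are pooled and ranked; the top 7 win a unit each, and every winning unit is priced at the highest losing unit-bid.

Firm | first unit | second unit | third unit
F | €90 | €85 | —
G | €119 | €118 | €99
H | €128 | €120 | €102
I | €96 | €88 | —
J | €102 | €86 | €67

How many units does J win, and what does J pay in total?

All unit-bids, highest first — top 7: 128 (H-1), 120 (H-2), 119 (G-1), 118 (G-2), 102 (H-3), 102 (J-1), 99 (G-3)
Highest rejected unit-bid = €96.
J wins 1 unit(s) at €96 each.

J: 1 unit, pays €96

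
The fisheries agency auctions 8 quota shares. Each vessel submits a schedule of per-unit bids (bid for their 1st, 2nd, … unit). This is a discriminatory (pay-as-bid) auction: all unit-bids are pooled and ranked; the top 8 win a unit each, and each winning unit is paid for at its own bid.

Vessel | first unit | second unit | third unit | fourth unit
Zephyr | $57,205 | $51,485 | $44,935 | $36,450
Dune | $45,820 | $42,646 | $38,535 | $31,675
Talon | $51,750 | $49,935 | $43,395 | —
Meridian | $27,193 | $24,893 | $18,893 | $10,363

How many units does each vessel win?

All unit-bids, highest first — top 8: 57,205 (Zephyr-1), 51,750 (Talon-1), 51,485 (Zephyr-2), 49,935 (Talon-2), 45,820 (Dune-1), 44,935 (Zephyr-3), 43,395 (Talon-3), 42,646 (Dune-2)
Next rejected bid: $38,535 (not a price — pay-as-bid).
Allocation: Dune 2, Talon 3, Zephyr 3.

Dune 2, Talon 3, Zephyr 3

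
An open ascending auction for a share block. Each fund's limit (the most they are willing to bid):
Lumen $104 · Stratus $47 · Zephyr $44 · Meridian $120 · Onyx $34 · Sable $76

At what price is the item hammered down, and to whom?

Meridian wins at $104

Open ascending-bid auction: the price rises until one bidder remains; the winner pays the price at which the last rival dropped out.
Limits ranked: 120 (Meridian) > 104 (Lumen) > 76 (Sable) > 47 (Stratus) > 44 (Zephyr) > 34 (Onyx)
Once the price passes $104, only Meridian is left; the hammer falls at Lumen's limit of $104.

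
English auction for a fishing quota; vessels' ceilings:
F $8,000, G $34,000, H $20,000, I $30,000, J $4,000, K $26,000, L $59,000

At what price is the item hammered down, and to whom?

Limits in order: 59,000 (L) > 34,000 (G) > 30,000 (I) > 26,000 (K) > 20,000 (H) > 8,000 (F) > …
Once the price passes $34,000, only L is left; the hammer falls at G's limit of $34,000.

L wins at $34,000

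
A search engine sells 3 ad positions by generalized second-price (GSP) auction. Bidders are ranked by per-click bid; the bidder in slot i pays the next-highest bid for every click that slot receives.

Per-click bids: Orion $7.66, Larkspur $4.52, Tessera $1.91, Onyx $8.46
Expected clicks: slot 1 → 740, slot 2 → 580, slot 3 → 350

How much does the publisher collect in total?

Total revenue: $8958.50

Per-click bids in order: $8.46 (Onyx) > $7.66 (Orion) > $4.52 (Larkspur) > $1.91 (Tessera)
Slot 1: Onyx pays $7.66 × 740 = $5668.40
Slot 2: Orion pays $4.52 × 580 = $2621.60
Slot 3: Larkspur pays $1.91 × 350 = $668.50
Total = $8958.50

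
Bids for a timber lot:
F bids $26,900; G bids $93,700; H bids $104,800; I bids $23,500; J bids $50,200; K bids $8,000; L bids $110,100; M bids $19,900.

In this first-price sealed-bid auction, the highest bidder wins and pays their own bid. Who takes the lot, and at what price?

Rule: the highest bidder wins and pays their own bid.
Sorting bids: 110,100 (L) > 104,800 (H) > 93,700 (G) > 50,200 (J) > 26,900 (F) > 23,500 (I) > …
L has the highest bid and pays exactly that: $110,100.

L pays $110,100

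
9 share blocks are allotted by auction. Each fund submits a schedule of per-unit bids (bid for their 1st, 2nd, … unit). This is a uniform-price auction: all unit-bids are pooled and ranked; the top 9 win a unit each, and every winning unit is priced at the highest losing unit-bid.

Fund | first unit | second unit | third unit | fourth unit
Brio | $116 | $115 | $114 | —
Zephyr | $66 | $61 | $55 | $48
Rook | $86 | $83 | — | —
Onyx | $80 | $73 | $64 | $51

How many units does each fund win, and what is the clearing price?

All unit-bids, highest first — top 9: 116 (Brio-1), 115 (Brio-2), 114 (Brio-3), 86 (Rook-1), 83 (Rook-2), 80 (Onyx-1), 73 (Onyx-2), 66 (Zephyr-1), 64 (Onyx-3)
Highest rejected unit-bid = $61.
Allocation: Brio 3, Onyx 3, Rook 2, Zephyr 1.

Brio 3, Onyx 3, Rook 2, Zephyr 1; clearing price $61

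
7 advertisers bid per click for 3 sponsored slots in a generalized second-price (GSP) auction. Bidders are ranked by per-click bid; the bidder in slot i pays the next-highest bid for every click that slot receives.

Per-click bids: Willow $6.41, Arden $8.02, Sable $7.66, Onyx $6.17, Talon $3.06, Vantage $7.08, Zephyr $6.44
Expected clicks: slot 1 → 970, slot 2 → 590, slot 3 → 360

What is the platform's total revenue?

Total revenue: $13925.80

Sorting advertisers: $8.02 (Arden) > $7.66 (Sable) > $7.08 (Vantage) > $6.44 (Zephyr) > …
Slot 1: Arden pays $7.66 × 970 = $7430.20
Slot 2: Sable pays $7.08 × 590 = $4177.20
Slot 3: Vantage pays $6.44 × 360 = $2318.40
Total = $13925.80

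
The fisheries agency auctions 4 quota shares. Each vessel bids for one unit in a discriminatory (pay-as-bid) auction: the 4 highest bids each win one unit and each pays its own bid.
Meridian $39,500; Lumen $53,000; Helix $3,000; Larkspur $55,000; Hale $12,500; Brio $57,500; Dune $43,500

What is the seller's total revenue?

Bids ranked high→low: 57,500 (Brio), 55,000 (Larkspur), 53,000 (Lumen), 43,500 (Dune), 39,500 (Meridian), 12,500 (Hale), …
The 4 highest are Brio, Larkspur, Lumen, Dune.
Total revenue = 57,500 + 55,000 + 53,000 + 43,500 = $209,000.

Total revenue: $209,000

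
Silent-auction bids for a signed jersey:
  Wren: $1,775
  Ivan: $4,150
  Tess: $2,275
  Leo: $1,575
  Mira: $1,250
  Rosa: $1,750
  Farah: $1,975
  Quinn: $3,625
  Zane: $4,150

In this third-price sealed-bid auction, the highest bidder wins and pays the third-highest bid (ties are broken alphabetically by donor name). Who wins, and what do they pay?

Ivan pays $3,625

Third-price sealed-bid auction: the highest bidder wins and pays the third-highest bid.
Bids ranked: 4,150 (Ivan) > 4,150 (Zane) > 3,625 (Quinn) > 2,275 (Tess) > 1,975 (Farah) > 1,775 (Wren) > …
Ivan and Zane tie at $4,150; tie-break gives it to Ivan.
Ivan is highest; pays the third-highest bid, $3,625.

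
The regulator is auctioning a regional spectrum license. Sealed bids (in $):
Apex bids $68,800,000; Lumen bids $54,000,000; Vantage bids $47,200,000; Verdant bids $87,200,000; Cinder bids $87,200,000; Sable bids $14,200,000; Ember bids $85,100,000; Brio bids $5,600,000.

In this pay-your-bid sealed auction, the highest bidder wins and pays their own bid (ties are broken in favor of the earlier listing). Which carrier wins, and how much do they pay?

Verdant pays $87,200,000

Bids in order: 87,200,000 (Verdant) > 87,200,000 (Cinder) > 85,100,000 (Ember) > 68,800,000 (Apex) > 54,000,000 (Lumen) > 47,200,000 (Vantage) > …
Verdant and Cinder tie at $87,200,000; tie-break gives it to Verdant.
First-price: Verdant pays what they bid, $87,200,000.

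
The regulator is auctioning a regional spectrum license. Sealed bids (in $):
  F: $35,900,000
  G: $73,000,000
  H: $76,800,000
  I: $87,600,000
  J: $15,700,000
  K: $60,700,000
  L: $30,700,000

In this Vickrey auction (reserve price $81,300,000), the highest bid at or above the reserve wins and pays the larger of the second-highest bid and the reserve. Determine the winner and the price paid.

I pays $81,300,000

Rule: the highest bid at or above the reserve wins and pays the larger of the second-highest bid and the reserve.
Bids ranked: 87,600,000 (I) > 76,800,000 (H) > 73,000,000 (G) > 60,700,000 (K) > 35,900,000 (F) > 30,700,000 (L) > …
I has the top bid at or above the reserve ($87,600,000).
Second-highest bid $76,800,000 is below the reserve $81,300,000, so the reserve binds → payment $81,300,000.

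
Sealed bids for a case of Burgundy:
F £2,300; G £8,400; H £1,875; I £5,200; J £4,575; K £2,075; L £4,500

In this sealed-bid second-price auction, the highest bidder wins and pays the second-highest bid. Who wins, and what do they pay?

G pays £5,200

Sorting bids: 8,400 (G) > 5,200 (I) > 4,575 (J) > 4,500 (L) > 2,300 (F) > 2,075 (K) > …
G wins with the highest bid; price is set by the runner-up at £5,200.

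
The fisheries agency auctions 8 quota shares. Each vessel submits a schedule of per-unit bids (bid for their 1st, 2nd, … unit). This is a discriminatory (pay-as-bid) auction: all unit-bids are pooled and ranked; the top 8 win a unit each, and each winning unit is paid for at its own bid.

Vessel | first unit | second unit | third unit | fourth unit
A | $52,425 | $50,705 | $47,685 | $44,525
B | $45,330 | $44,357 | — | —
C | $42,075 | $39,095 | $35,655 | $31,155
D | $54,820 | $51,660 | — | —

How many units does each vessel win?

Merging the schedules and taking the best 8: 54,820 (D-1), 52,425 (A-1), 51,660 (D-2), 50,705 (A-2), 47,685 (A-3), 45,330 (B-1), 44,525 (A-4), 44,357 (B-2)
Next rejected bid: $42,075 (not a price — pay-as-bid).
Allocation: A 4, B 2, D 2.

A 4, B 2, D 2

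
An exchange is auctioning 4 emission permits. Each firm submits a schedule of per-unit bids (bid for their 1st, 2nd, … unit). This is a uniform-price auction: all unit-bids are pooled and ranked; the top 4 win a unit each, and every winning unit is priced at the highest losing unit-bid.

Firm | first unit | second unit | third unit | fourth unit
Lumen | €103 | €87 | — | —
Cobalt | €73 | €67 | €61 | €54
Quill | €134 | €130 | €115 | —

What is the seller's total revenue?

Total revenue: €348

All unit-bids, highest first — top 4: 134 (Quill-1), 130 (Quill-2), 115 (Quill-3), 103 (Lumen-1)
Highest rejected unit-bid = €87.
Allocation: Lumen 1, Quill 3. Every unit priced at €87.
Revenue = 4 × 87 = €348.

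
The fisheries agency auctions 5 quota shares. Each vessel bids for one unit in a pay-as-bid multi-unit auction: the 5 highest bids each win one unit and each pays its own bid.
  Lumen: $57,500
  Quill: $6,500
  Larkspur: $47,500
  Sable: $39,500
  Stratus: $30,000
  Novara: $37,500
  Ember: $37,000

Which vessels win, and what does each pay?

Lumen $57,500, Larkspur $47,500, Sable $39,500, Novara $37,500, Ember $37,000

Ordering the bids: 57,500 (Lumen), 47,500 (Larkspur), 39,500 (Sable), 37,500 (Novara), 37,000 (Ember), 30,000 (Stratus), 6,500 (Quill)
The 5 highest are Lumen, Larkspur, Sable, Novara, Ember.
Each winner pays its own bid: Lumen $57,500, Larkspur $47,500, Sable $39,500, Novara $37,500, Ember $37,000.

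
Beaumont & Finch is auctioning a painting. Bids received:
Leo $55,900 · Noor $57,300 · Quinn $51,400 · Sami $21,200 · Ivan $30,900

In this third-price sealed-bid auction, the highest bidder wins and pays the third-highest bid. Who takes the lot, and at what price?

Noor pays $51,400

Bids ranked: 57,300 (Noor) > 55,900 (Leo) > 51,400 (Quinn) > 30,900 (Ivan) > 21,200 (Sami)
Noor wins; payment is bid #3 in the ranking = $51,400.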